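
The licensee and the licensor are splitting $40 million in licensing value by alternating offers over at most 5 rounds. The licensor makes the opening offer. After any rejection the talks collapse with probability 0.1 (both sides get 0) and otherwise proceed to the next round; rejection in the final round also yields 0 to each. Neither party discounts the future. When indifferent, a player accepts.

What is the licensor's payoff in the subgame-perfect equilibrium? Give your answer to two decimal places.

By backward induction:
Round 5 (the licensor proposes): the licensee will accept anything ≥ 0, so the licensor offers 0 and keeps 40.
Round 4 (the licensee proposes): rejecting gives the licensor an expected 0.9 × 40 = 36; the licensee offers that and keeps 4.
Round 3 (the licensor proposes): rejecting gives the licensee an expected 0.9 × 4 = 3.6, so the licensor offers 3.6, keeping 36.4.
Round 2 (the licensee proposes): rejecting gives the licensor an expected 0.9 × 36.4 = 32.76. The licensee offers 32.76 and keeps 40 − 32.76 = 7.24.
Round 1 (the licensor proposes): rejecting gives the licensee an expected 0.9 × 7.24 = 6.516, so the licensor offers 6.516, keeping 33.484.

33.48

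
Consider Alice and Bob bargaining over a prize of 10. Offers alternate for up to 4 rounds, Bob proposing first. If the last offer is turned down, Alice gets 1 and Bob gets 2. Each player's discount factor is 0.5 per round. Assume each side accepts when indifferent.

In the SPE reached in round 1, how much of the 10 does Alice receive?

3.5

Round 4 (Alice proposes): Bob gets 2 if talks fail, so Alice offers 2 and keeps 8.
Round 3 (Bob proposes): Alice can get 8 next round, worth 0.5 × 8 = 4 now; Bob offers that and keeps 6.
Round 2 (Alice proposes): Bob can get 6 next round, worth 0.5 × 6 = 3 now; Alice offers that and keeps 7.
Round 1 (Bob proposes): Alice can get 7 next round, worth 0.5 × 7 = 3.5 now, so Bob offers 3.5, keeping 6.5.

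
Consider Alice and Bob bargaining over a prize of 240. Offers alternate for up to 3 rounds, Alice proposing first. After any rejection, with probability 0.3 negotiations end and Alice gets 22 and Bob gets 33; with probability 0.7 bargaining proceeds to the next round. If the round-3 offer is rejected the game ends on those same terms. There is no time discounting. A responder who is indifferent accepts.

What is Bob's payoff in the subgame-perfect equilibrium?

71.85

By backward induction:
Round 3 (Alice proposes): Bob gets 33 if talks fail, so Alice offers 33 and keeps 207.
Round 2 (Bob proposes): rejecting gives Alice an expected 0.7 × 207 + 0.3 × 22 = 151.5. Bob offers 151.5 and keeps 240 − 151.5 = 88.5.
Round 1 (Alice proposes): rejecting gives Bob an expected 0.7 × 88.5 + 0.3 × 33 = 71.85; Alice offers that and keeps 168.15.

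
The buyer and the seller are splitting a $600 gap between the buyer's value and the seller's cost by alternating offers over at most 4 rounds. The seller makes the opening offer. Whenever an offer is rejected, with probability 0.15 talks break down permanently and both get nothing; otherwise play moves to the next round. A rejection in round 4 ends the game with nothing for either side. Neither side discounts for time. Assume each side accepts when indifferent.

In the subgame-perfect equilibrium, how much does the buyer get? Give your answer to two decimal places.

By backward induction:
Round 4 (the buyer proposes): rejection yields 0 for the seller; the buyer offers 0 and keeps 600.
Round 3 (the seller proposes): rejecting gives the buyer an expected 0.85 × 600 = 510. The seller offers 510 and keeps 600 − 510 = 90.
Round 2 (the buyer proposes): rejecting gives the seller an expected 0.85 × 90 = 76.5. The buyer offers 76.5 and keeps 600 − 76.5 = 523.5.
Round 1 (the seller proposes): rejecting gives the buyer an expected 0.85 × 523.5 = 444.975. The seller offers 444.975 and keeps 600 − 444.975 = 155.025.

444.98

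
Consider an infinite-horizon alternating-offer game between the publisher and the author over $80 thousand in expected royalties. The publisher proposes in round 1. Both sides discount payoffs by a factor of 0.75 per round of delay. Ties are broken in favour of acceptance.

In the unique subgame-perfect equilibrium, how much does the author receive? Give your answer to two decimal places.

When the publisher proposes, the author accepts any offer worth at least 0.75 times what the author would get by proposing next round; and vice versa.
This gives x = 80 − 0.75y and y = 80 − 0.75x, where x and y are each side's share when it proposes.
Hence (1 − 0.75·0.75)x = 80(1 − 0.75), i.e. 0.4375·x = 20.
x ≈ 45.7143; the author's share is 80 − x ≈ 34.2857.

34.29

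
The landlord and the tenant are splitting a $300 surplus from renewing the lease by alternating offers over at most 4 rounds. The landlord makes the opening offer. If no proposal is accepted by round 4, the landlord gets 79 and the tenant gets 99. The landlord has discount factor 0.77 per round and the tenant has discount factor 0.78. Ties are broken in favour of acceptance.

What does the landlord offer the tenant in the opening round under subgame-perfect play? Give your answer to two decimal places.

157.35

Round 4 (the tenant proposes): the landlord gets 79 if talks fail, so the tenant offers 79 and keeps 221.
Round 3 (the landlord proposes): the tenant can get 221 next round, worth 0.78 × 221 = 172.38 now. The landlord offers 172.38 and keeps 300 − 172.38 = 127.62.
Round 2 (the tenant proposes): the landlord can get 127.62 next round, worth 0.77 × 127.62 = 98.2674 now. The tenant offers 98.2674 and keeps 300 − 98.2674 = 201.7326.
Round 1 (the landlord proposes): the tenant can get 201.7326 next round, worth 0.78 × 201.7326 = 157.351428 now, so the landlord offers 157.351428, keeping 142.648572.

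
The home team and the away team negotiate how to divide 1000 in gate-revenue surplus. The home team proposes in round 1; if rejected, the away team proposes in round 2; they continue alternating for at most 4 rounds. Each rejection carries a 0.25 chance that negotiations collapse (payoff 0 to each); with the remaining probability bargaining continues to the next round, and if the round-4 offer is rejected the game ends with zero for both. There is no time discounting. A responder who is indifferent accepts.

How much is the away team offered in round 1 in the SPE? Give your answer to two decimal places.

609.38

Round 4 (the away team proposes): the home team will accept anything ≥ 0, so the away team offers 0 and keeps 1000.
Round 3 (the home team proposes): rejecting gives the away team an expected 0.75 × 1000 = 750; the home team offers that and keeps 250.
Round 2 (the away team proposes): rejecting gives the home team an expected 0.75 × 250 = 187.5, so the away team offers 187.5, keeping 812.5.
Round 1 (the home team proposes): rejecting gives the away team an expected 0.75 × 812.5 = 609.375, so the home team offers 609.375, keeping 390.625.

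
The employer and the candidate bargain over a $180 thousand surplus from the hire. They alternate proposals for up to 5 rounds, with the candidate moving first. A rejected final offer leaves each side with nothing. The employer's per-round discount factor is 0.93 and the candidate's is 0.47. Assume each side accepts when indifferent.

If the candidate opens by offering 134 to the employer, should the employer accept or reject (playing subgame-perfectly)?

Accept

Work out the employer's continuation value if the offer is rejected.
Round 5 (the candidate proposes): rejection yields 0 for the employer; the candidate offers 0 and keeps 180.
Round 4 (the employer proposes): the candidate can get 180 next round, worth 0.47 × 180 = 84.6 now. The employer offers 84.6 and keeps 180 − 84.6 = 95.4.
Round 3 (the candidate proposes): the employer can get 95.4 next round, worth 0.93 × 95.4 = 88.722 now. The candidate offers 88.722 and keeps 180 − 88.722 = 91.278.
Round 2 (the employer proposes): the candidate can get 91.278 next round, worth 0.47 × 91.278 = 42.90066 now, so the employer offers 42.90066, keeping 137.09934.
So by rejecting in round 1, the employer gets 137.09934 next round, worth 0.93 × 137.09934 = 127.5023862 now.
Offer 134 ≥ 127.5023862, so the employer accepts.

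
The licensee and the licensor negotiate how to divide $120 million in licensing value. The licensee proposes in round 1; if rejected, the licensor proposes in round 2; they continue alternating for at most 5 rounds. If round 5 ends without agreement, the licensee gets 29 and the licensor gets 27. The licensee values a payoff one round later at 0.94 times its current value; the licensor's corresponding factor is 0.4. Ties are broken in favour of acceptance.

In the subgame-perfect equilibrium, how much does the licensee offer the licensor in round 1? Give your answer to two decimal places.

7.78

Round 5 (the licensee proposes): the licensor gets 27 if talks fail, so the licensee offers 27 and keeps 93.
Round 4 (the licensor proposes): the licensee can get 93 next round, worth 0.94 × 93 = 87.42 now; the licensor offers that and keeps 32.58.
Round 3 (the licensee proposes): the licensor can get 32.58 next round, worth 0.4 × 32.58 = 13.032 now; the licensee offers that and keeps 106.968.
Round 2 (the licensor proposes): the licensee can get 106.968 next round, worth 0.94 × 106.968 = 100.54992 now. The licensor offers 100.54992 and keeps 120 − 100.54992 = 19.45008.
Round 1 (the licensee proposes): the licensor can get 19.45008 next round, worth 0.4 × 19.45008 = 7.780032 now, so the licensee offers 7.780032, keeping 112.219968.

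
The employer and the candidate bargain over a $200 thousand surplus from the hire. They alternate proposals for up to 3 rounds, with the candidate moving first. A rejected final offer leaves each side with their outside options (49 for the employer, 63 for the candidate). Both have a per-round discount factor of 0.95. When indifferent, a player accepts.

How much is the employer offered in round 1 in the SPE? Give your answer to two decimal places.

Round 3 (the candidate proposes): the employer gets 49 if talks fail, so the candidate offers 49 and keeps 151.
Round 2 (the employer proposes): the candidate can get 151 next round, worth 0.95 × 151 = 143.45 now, so the employer offers 143.45, keeping 56.55.
Round 1 (the candidate proposes): the employer can get 56.55 next round, worth 0.95 × 56.55 = 53.7225 now, so the candidate offers 53.7225, keeping 146.2775.

53.72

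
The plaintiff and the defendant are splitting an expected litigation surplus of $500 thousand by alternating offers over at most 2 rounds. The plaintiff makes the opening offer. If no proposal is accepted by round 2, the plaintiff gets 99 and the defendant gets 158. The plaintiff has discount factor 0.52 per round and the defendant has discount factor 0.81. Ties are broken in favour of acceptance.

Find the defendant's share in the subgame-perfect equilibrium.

Solve by backward induction from round 2.
Round 2 (the defendant proposes): the plaintiff gets 99 if talks fail, so the defendant offers 99 and keeps 401.
Round 1 (the plaintiff proposes): the defendant can get 401 next round, worth 0.81 × 401 = 324.81 now; the plaintiff offers that and keeps 175.19.

324.81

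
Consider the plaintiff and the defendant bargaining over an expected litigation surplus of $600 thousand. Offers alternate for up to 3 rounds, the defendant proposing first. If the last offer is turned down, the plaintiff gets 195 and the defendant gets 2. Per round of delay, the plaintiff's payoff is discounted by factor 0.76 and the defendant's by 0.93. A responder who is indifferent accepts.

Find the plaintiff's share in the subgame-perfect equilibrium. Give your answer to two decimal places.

169.75

Round 3 (the defendant proposes): the plaintiff gets 195 if talks fail, so the defendant offers 195 and keeps 405.
Round 2 (the plaintiff proposes): the defendant can get 405 next round, worth 0.93 × 405 = 376.65 now, so the plaintiff offers 376.65, keeping 223.35.
Round 1 (the defendant proposes): the plaintiff can get 223.35 next round, worth 0.76 × 223.35 = 169.746 now. The defendant offers 169.746 and keeps 600 − 169.746 = 430.254.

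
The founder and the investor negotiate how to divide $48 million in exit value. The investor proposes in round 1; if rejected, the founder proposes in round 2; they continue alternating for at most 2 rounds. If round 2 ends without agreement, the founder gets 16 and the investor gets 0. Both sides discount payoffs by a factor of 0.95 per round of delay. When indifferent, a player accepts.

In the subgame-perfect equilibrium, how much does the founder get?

Round 2 (the founder proposes): rejection yields 0 for the investor; the founder offers 0 and keeps 48.
Round 1 (the investor proposes): the founder can get 48 next round, worth 0.95 × 48 = 45.6 now, so the investor offers 45.6, keeping 2.4.

45.6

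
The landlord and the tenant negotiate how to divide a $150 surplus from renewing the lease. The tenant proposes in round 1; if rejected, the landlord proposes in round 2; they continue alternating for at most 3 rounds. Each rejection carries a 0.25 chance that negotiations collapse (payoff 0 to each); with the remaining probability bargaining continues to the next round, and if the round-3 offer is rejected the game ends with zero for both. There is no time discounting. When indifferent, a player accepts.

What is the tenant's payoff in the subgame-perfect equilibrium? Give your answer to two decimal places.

121.88

Round 3 (the tenant proposes): rejection yields 0 for the landlord; the tenant offers 0 and keeps 150.
Round 2 (the landlord proposes): rejecting gives the tenant an expected 0.75 × 150 = 112.5. The landlord offers 112.5 and keeps 150 − 112.5 = 37.5.
Round 1 (the tenant proposes): rejecting gives the landlord an expected 0.75 × 37.5 = 28.125. The tenant offers 28.125 and keeps 150 − 28.125 = 121.875.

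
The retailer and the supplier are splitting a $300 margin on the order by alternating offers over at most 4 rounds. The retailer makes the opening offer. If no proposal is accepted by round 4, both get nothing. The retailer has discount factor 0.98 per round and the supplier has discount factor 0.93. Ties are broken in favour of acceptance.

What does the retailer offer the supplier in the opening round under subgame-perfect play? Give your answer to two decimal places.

Work backward from the last round.
Round 4 (the supplier proposes): rejection yields 0 for the retailer; the supplier offers 0 and keeps 300.
Round 3 (the retailer proposes): the supplier can get 300 next round, worth 0.93 × 300 = 279 now, so the retailer offers 279, keeping 21.
Round 2 (the supplier proposes): the retailer can get 21 next round, worth 0.98 × 21 = 20.58 now. The supplier offers 20.58 and keeps 300 − 20.58 = 279.42.
Round 1 (the retailer proposes): the supplier can get 279.42 next round, worth 0.93 × 279.42 = 259.8606 now; the retailer offers that and keeps 40.1394.

259.86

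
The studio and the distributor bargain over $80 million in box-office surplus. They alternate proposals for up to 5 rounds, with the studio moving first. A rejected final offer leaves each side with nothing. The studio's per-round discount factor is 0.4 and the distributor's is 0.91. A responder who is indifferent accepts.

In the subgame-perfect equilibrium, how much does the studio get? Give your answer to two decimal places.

Work backward from the last round.
Round 5 (the studio proposes): rejection yields 0 for the distributor; the studio offers 0 and keeps 80.
Round 4 (the distributor proposes): the studio can get 80 next round, worth 0.4 × 80 = 32 now. The distributor offers 32 and keeps 80 − 32 = 48.
Round 3 (the studio proposes): the distributor can get 48 next round, worth 0.91 × 48 = 43.68 now, so the studio offers 43.68, keeping 36.32.
Round 2 (the distributor proposes): the studio can get 36.32 next round, worth 0.4 × 36.32 = 14.528 now; the distributor offers that and keeps 65.472.
Round 1 (the studio proposes): the distributor can get 65.472 next round, worth 0.91 × 65.472 = 59.57952 now. The studio offers 59.57952 and keeps 80 − 59.57952 = 20.42048.

20.42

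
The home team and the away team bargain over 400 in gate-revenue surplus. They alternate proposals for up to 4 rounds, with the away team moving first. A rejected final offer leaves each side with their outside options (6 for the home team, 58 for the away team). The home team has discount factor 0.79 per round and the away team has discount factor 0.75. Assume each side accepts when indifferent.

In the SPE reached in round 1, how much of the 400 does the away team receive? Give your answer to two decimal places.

Round 4 (the home team proposes): the away team gets 58 if talks fail, so the home team offers 58 and keeps 342.
Round 3 (the away team proposes): the home team can get 342 next round, worth 0.79 × 342 = 270.18 now. The away team offers 270.18 and keeps 400 − 270.18 = 129.82.
Round 2 (the home team proposes): the away team can get 129.82 next round, worth 0.75 × 129.82 = 97.365 now, so the home team offers 97.365, keeping 302.635.
Round 1 (the away team proposes): the home team can get 302.635 next round, worth 0.79 × 302.635 = 239.08165 now, so the away team offers 239.08165, keeping 160.91835.

160.92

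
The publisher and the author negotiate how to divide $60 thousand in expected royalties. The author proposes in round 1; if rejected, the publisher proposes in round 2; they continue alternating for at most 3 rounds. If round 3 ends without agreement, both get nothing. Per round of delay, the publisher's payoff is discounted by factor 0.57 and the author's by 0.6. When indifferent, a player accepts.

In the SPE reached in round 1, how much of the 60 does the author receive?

46.32

Round 3 (the author proposes): rejection yields 0 for the publisher; the author offers 0 and keeps 60.
Round 2 (the publisher proposes): the author can get 60 next round, worth 0.6 × 60 = 36 now; the publisher offers that and keeps 24.
Round 1 (the author proposes): the publisher can get 24 next round, worth 0.57 × 24 = 13.68 now. The author offers 13.68 and keeps 60 − 13.68 = 46.32.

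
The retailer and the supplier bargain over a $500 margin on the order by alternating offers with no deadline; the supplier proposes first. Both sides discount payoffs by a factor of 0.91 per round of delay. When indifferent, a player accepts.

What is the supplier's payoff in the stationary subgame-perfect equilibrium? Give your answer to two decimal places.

261.78

Let x be the supplier's share when the supplier proposes and y be the retailer's share when the retailer proposes.
The retailer accepts iff offered ≥ 0.91·y, so x = 500 − 0.91y. Symmetrically y = 500 − 0.91x.
Substituting: x = 500 − 0.91(500 − 0.91x), giving x(1 − 0.91·0.91) = 500(1 − 0.91).
So x = 500 × 0.09 / 0.1719 ≈ 261.7801, and the retailer receives 500 − x ≈ 238.2199.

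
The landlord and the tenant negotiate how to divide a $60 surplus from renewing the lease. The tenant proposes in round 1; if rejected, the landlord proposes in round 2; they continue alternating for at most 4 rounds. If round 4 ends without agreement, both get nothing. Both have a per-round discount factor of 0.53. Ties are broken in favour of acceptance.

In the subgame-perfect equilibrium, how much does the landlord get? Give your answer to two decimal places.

23.88

Round 4 (the landlord proposes): the tenant will accept anything ≥ 0, so the landlord offers 0 and keeps 60.
Round 3 (the tenant proposes): the landlord can get 60 next round, worth 0.53 × 60 = 31.8 now; the tenant offers that and keeps 28.2.
Round 2 (the landlord proposes): the tenant can get 28.2 next round, worth 0.53 × 28.2 = 14.946 now; the landlord offers that and keeps 45.054.
Round 1 (the tenant proposes): the landlord can get 45.054 next round, worth 0.53 × 45.054 = 23.87862 now, so the tenant offers 23.87862, keeping 36.12138.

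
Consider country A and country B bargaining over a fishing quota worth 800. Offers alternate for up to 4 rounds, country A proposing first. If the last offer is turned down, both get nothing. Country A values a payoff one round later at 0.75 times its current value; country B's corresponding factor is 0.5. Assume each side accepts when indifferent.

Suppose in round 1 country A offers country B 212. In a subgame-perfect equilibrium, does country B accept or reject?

Reject

Round 4 (country B proposes): rejection yields 0 for country A; country B offers 0 and keeps 800.
Round 3 (country A proposes): country B can get 800 next round, worth 0.5 × 800 = 400 now. Country A offers 400 and keeps 800 − 400 = 400.
Round 2 (country B proposes): country A can get 400 next round, worth 0.75 × 400 = 300 now. Country B offers 300 and keeps 800 − 300 = 500.
So by rejecting in round 1, country B gets 500 next round, worth 0.5 × 500 = 250 now.
Offer 212 < 250, so country B rejects.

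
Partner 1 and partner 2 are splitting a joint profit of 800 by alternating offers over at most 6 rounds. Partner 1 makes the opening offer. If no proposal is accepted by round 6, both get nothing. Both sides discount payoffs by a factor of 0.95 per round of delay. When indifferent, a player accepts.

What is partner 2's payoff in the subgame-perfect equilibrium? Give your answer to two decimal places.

Round 6 (partner 2 proposes): rejection yields 0 for partner 1; partner 2 offers 0 and keeps 800.
Round 5 (partner 1 proposes): partner 2 can get 800 next round, worth 0.95 × 800 = 760 now, so partner 1 offers 760, keeping 40.
Round 4 (partner 2 proposes): partner 1 can get 40 next round, worth 0.95 × 40 = 38 now. Partner 2 offers 38 and keeps 800 − 38 = 762.
Round 3 (partner 1 proposes): partner 2 can get 762 next round, worth 0.95 × 762 = 723.9 now; partner 1 offers that and keeps 76.1.
Round 2 (partner 2 proposes): partner 1 can get 76.1 next round, worth 0.95 × 76.1 = 72.295 now; partner 2 offers that and keeps 727.705.
Round 1 (partner 1 proposes): partner 2 can get 727.705 next round, worth 0.95 × 727.705 = 691.31975 now, so partner 1 offers 691.31975, keeping 108.68025.

691.32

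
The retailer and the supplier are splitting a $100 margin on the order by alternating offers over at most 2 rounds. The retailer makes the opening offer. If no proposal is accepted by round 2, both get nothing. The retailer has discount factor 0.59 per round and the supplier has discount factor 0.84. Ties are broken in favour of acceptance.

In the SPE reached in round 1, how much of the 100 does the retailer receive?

16

Round 2 (the supplier proposes): rejection yields 0 for the retailer; the supplier offers 0 and keeps 100.
Round 1 (the retailer proposes): the supplier can get 100 next round, worth 0.84 × 100 = 84 now; the retailer offers that and keeps 16.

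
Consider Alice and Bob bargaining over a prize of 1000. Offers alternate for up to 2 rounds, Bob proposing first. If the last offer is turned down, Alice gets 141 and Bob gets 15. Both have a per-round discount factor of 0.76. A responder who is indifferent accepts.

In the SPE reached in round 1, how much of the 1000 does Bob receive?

Round 2 (Alice proposes): Bob gets 15 if talks fail, so Alice offers 15 and keeps 985.
Round 1 (Bob proposes): Alice can get 985 next round, worth 0.76 × 985 = 748.6 now; Bob offers that and keeps 251.4.

251.4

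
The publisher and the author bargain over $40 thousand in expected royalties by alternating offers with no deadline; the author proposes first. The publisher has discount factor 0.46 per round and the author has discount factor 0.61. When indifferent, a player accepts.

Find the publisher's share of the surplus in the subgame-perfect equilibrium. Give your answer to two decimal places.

Let x be the author's share when the author proposes and y be the publisher's share when the publisher proposes.
The publisher accepts iff offered ≥ 0.46·y, so x = 40 − 0.46y. Symmetrically y = 40 − 0.61x.
Substituting: x = 40 − 0.46(40 − 0.61x), giving x(1 − 0.61·0.46) = 40(1 − 0.46).
So x = 40 × 0.54 / 0.7194 ≈ 30.0250, and the publisher receives 40 − x ≈ 9.9750.

9.97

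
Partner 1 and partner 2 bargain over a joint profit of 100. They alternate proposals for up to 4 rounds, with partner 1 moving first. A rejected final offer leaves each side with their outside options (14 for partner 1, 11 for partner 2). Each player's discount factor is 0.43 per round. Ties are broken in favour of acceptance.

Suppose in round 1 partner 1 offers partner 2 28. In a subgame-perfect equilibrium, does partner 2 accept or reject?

Work out partner 2's continuation value if the offer is rejected.
Round 4 (partner 2 proposes): partner 1 gets 14 if talks fail, so partner 2 offers 14 and keeps 86.
Round 3 (partner 1 proposes): partner 2 can get 86 next round, worth 0.43 × 86 = 36.98 now; partner 1 offers that and keeps 63.02.
Round 2 (partner 2 proposes): partner 1 can get 63.02 next round, worth 0.43 × 63.02 = 27.0986 now. Partner 2 offers 27.0986 and keeps 100 − 27.0986 = 72.9014.
So by rejecting in round 1, partner 2 gets 72.9014 next round, worth 0.43 × 72.9014 = 31.347602 now.
Offer 28 < 31.347602, so partner 2 rejects.

Reject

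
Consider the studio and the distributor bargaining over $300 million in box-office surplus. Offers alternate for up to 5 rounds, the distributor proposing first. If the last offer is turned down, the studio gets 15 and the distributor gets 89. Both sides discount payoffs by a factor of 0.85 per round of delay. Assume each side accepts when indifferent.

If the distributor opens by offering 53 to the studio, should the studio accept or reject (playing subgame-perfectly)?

Round 5 (the distributor proposes): the studio gets 15 if talks fail, so the distributor offers 15 and keeps 285.
Round 4 (the studio proposes): the distributor can get 285 next round, worth 0.85 × 285 = 242.25 now, so the studio offers 242.25, keeping 57.75.
Round 3 (the distributor proposes): the studio can get 57.75 next round, worth 0.85 × 57.75 = 49.0875 now, so the distributor offers 49.0875, keeping 250.9125.
Round 2 (the studio proposes): the distributor can get 250.9125 next round, worth 0.85 × 250.9125 = 213.275625 now. The studio offers 213.275625 and keeps 300 − 213.275625 = 86.724375.
So by rejecting in round 1, the studio gets 86.724375 next round, worth 0.85 × 86.724375 = 73.71571875 now.
Offer 53 < 73.71571875, so the studio rejects.

Reject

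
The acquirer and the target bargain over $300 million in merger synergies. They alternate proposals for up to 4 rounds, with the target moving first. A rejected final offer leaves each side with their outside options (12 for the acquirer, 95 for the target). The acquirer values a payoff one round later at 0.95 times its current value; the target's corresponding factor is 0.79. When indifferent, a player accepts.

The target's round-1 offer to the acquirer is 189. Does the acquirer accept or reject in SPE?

Reject

Round 4 (the acquirer proposes): the target gets 95 if talks fail, so the acquirer offers 95 and keeps 205.
Round 3 (the target proposes): the acquirer can get 205 next round, worth 0.95 × 205 = 194.75 now; the target offers that and keeps 105.25.
Round 2 (the acquirer proposes): the target can get 105.25 next round, worth 0.79 × 105.25 = 83.1475 now; the acquirer offers that and keeps 216.8525.
So by rejecting in round 1, the acquirer gets 216.8525 next round, worth 0.95 × 216.8525 = 206.009875 now.
Offer 189 < 206.009875, so the acquirer rejects.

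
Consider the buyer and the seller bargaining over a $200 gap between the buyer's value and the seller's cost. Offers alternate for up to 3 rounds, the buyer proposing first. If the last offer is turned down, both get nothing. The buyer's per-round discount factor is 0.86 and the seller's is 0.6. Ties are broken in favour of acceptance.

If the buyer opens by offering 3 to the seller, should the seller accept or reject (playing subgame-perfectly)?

Round 3 (the buyer proposes): the seller will accept anything ≥ 0, so the buyer offers 0 and keeps 200.
Round 2 (the seller proposes): the buyer can get 200 next round, worth 0.86 × 200 = 172 now, so the seller offers 172, keeping 28.
So by rejecting in round 1, the seller gets 28 next round, worth 0.6 × 28 = 16.8 now.
Offer 3 < 16.8, so the seller rejects.

Reject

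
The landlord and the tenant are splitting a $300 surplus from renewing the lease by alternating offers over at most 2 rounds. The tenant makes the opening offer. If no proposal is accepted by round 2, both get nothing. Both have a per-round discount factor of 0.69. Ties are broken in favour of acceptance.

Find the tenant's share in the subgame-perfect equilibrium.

93

Round 2 (the landlord proposes): the tenant will accept anything ≥ 0, so the landlord offers 0 and keeps 300.
Round 1 (the tenant proposes): the landlord can get 300 next round, worth 0.69 × 300 = 207 now; the tenant offers that and keeps 93.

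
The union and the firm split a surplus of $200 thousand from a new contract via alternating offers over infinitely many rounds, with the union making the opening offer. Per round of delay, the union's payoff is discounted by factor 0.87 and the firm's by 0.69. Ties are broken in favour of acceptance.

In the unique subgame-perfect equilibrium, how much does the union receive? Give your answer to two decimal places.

In a stationary SPE each proposer offers the other exactly their discounted continuation value.
If the union keeps x when proposing and the firm keeps y when proposing, then x = 200 − 0.69y and y = 200 − 0.87x.
Solving: x = 200(1 − 0.69) / (1 − 0.87·0.69) = 62 / 0.3997 ≈ 155.1163.
The firm gets 200 − 155.1163 ≈ 44.8837.

155.12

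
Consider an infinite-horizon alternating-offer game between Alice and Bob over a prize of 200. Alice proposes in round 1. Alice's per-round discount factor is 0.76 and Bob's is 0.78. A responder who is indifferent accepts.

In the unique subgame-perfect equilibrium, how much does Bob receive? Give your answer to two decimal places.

91.94

In a stationary SPE each proposer offers the other exactly their discounted continuation value.
If Alice keeps x when proposing and Bob keeps y when proposing, then x = 200 − 0.78y and y = 200 − 0.76x.
Solving: x = 200(1 − 0.78) / (1 − 0.76·0.78) = 44 / 0.4072 ≈ 108.0550.
Bob gets 200 − 108.0550 ≈ 91.9450.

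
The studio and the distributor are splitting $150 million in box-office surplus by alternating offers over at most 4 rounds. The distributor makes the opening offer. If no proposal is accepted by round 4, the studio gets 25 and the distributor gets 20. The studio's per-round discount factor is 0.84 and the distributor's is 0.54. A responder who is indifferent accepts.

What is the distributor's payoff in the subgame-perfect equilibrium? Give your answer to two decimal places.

42.51

Round 4 (the studio proposes): the distributor gets 20 if talks fail, so the studio offers 20 and keeps 130.
Round 3 (the distributor proposes): the studio can get 130 next round, worth 0.84 × 130 = 109.2 now, so the distributor offers 109.2, keeping 40.8.
Round 2 (the studio proposes): the distributor can get 40.8 next round, worth 0.54 × 40.8 = 22.032 now; the studio offers that and keeps 127.968.
Round 1 (the distributor proposes): the studio can get 127.968 next round, worth 0.84 × 127.968 = 107.49312 now; the distributor offers that and keeps 42.50688.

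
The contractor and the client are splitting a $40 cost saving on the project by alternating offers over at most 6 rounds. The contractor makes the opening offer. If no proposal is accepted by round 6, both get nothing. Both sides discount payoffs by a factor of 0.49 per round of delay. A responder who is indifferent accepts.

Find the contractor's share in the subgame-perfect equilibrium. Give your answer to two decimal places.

26.47

By backward induction:
Round 6 (the client proposes): the contractor will accept anything ≥ 0, so the client offers 0 and keeps 40.
Round 5 (the contractor proposes): the client can get 40 next round, worth 0.49 × 40 = 19.6 now; the contractor offers that and keeps 20.4.
Round 4 (the client proposes): the contractor can get 20.4 next round, worth 0.49 × 20.4 = 9.996 now, so the client offers 9.996, keeping 30.004.
Round 3 (the contractor proposes): the client can get 30.004 next round, worth 0.49 × 30.004 = 14.70196 now. The contractor offers 14.70196 and keeps 40 − 14.70196 = 25.29804.
Round 2 (the client proposes): the contractor can get 25.29804 next round, worth 0.49 × 25.29804 = 12.3960396 now, so the client offers 12.3960396, keeping 27.6039604.
Round 1 (the contractor proposes): the client can get 27.6039604 next round, worth 0.49 × 27.6039604 = 13.525940596 now. The contractor offers 13.525940596 and keeps 40 − 13.525940596 = 26.474059404.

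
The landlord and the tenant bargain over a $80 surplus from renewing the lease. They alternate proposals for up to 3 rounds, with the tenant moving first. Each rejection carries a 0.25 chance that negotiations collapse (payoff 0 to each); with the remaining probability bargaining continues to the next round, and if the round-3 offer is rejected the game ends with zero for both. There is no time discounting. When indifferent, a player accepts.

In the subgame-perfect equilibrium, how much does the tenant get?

Round 3 (the tenant proposes): the landlord will accept anything ≥ 0, so the tenant offers 0 and keeps 80.
Round 2 (the landlord proposes): rejecting gives the tenant an expected 0.75 × 80 = 60, so the landlord offers 60, keeping 20.
Round 1 (the tenant proposes): rejecting gives the landlord an expected 0.75 × 20 = 15; the tenant offers that and keeps 65.

65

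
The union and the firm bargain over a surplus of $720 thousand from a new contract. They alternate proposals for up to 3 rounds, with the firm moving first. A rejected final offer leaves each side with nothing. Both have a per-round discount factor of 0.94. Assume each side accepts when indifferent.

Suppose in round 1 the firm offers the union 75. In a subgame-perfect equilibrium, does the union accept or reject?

Round 3 (the firm proposes): the union will accept anything ≥ 0, so the firm offers 0 and keeps 720.
Round 2 (the union proposes): the firm can get 720 next round, worth 0.94 × 720 = 676.8 now; the union offers that and keeps 43.2.
So by rejecting in round 1, the union gets 43.2 next round, worth 0.94 × 43.2 = 40.608 now.
Offer 75 ≥ 40.608, so the union accepts.

Accept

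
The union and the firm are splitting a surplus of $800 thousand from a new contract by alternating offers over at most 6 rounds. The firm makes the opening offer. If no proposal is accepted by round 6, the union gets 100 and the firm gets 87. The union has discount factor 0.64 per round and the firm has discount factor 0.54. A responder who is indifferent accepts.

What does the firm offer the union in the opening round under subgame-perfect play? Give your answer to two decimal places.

371.42

Solve by backward induction from round 6.
Round 6 (the union proposes): the firm gets 87 if talks fail, so the union offers 87 and keeps 713.
Round 5 (the firm proposes): the union can get 713 next round, worth 0.64 × 713 = 456.32 now; the firm offers that and keeps 343.68.
Round 4 (the union proposes): the firm can get 343.68 next round, worth 0.54 × 343.68 = 185.5872 now; the union offers that and keeps 614.4128.
Round 3 (the firm proposes): the union can get 614.4128 next round, worth 0.64 × 614.4128 = 393.224192 now. The firm offers 393.224192 and keeps 800 − 393.224192 = 406.775808.
Round 2 (the union proposes): the firm can get 406.775808 next round, worth 0.54 × 406.775808 = 219.65893632 now. The union offers 219.65893632 and keeps 800 − 219.65893632 = 580.34106368.
Round 1 (the firm proposes): the union can get 580.34106368 next round, worth 0.64 × 580.34106368 = 371.4182807552 now. The firm offers 371.4182807552 and keeps 800 − 371.4182807552 = 428.5817192448.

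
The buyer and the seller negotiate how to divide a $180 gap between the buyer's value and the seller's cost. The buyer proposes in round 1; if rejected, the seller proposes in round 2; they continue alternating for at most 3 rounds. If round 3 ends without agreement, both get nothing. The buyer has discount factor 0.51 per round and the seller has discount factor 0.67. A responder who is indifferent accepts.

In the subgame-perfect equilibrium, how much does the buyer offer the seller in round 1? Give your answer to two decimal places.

Round 3 (the buyer proposes): the seller will accept anything ≥ 0, so the buyer offers 0 and keeps 180.
Round 2 (the seller proposes): the buyer can get 180 next round, worth 0.51 × 180 = 91.8 now. The seller offers 91.8 and keeps 180 − 91.8 = 88.2.
Round 1 (the buyer proposes): the seller can get 88.2 next round, worth 0.67 × 88.2 = 59.094 now, so the buyer offers 59.094, keeping 120.906.

59.09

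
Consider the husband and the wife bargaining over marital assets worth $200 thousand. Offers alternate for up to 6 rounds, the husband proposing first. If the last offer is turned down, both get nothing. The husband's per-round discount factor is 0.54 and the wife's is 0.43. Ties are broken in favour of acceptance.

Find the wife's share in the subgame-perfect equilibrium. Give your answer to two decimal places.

53.38

Round 6 (the wife proposes): rejection yields 0 for the husband; the wife offers 0 and keeps 200.
Round 5 (the husband proposes): the wife can get 200 next round, worth 0.43 × 200 = 86 now, so the husband offers 86, keeping 114.
Round 4 (the wife proposes): the husband can get 114 next round, worth 0.54 × 114 = 61.56 now; the wife offers that and keeps 138.44.
Round 3 (the husband proposes): the wife can get 138.44 next round, worth 0.43 × 138.44 = 59.5292 now. The husband offers 59.5292 and keeps 200 − 59.5292 = 140.4708.
Round 2 (the wife proposes): the husband can get 140.4708 next round, worth 0.54 × 140.4708 = 75.854232 now; the wife offers that and keeps 124.145768.
Round 1 (the husband proposes): the wife can get 124.145768 next round, worth 0.43 × 124.145768 = 53.38268024 now; the husband offers that and keeps 146.61731976.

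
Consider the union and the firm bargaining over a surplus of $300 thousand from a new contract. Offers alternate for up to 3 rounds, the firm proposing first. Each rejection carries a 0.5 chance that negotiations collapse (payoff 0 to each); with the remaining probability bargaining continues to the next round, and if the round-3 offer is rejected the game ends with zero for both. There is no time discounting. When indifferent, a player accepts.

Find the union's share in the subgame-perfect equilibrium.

75

Round 3 (the firm proposes): the union will accept anything ≥ 0, so the firm offers 0 and keeps 300.
Round 2 (the union proposes): rejecting gives the firm an expected 0.5 × 300 = 150; the union offers that and keeps 150.
Round 1 (the firm proposes): rejecting gives the union an expected 0.5 × 150 = 75; the firm offers that and keeps 225.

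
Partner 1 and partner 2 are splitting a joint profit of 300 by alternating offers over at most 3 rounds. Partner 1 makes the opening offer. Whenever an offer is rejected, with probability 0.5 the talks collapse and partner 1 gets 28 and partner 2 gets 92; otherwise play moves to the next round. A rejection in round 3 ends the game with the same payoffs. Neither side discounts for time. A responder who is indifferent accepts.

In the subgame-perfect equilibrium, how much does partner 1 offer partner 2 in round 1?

Round 3 (partner 1 proposes): partner 2 gets 92 if talks fail, so partner 1 offers 92 and keeps 208.
Round 2 (partner 2 proposes): rejecting gives partner 1 an expected 0.5 × 208 + 0.5 × 28 = 118, so partner 2 offers 118, keeping 182.
Round 1 (partner 1 proposes): rejecting gives partner 2 an expected 0.5 × 182 + 0.5 × 92 = 137; partner 1 offers that and keeps 163.

137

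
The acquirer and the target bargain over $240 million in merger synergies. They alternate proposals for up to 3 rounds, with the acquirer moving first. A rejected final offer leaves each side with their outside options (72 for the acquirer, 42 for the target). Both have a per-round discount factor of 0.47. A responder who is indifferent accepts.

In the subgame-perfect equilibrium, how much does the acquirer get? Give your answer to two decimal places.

170.94

Round 3 (the acquirer proposes): the target gets 42 if talks fail, so the acquirer offers 42 and keeps 198.
Round 2 (the target proposes): the acquirer can get 198 next round, worth 0.47 × 198 = 93.06 now. The target offers 93.06 and keeps 240 − 93.06 = 146.94.
Round 1 (the acquirer proposes): the target can get 146.94 next round, worth 0.47 × 146.94 = 69.0618 now; the acquirer offers that and keeps 170.9382.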